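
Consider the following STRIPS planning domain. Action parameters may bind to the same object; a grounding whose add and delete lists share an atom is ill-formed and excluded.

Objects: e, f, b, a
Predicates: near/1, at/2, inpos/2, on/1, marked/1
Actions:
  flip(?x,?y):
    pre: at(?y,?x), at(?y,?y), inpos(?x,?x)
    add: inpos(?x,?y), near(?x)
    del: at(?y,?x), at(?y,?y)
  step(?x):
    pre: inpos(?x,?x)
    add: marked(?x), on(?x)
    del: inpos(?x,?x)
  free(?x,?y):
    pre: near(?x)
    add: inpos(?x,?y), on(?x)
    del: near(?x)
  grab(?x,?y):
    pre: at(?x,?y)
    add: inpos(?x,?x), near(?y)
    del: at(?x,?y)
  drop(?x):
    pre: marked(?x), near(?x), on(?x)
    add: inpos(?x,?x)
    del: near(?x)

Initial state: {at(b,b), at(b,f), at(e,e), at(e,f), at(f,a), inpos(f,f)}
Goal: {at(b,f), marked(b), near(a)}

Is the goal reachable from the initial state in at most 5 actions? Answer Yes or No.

1. grab(f,a)  →  {at(b,b), at(b,f), at(e,e), at(e,f), inpos(f,f), near(a)}
2. grab(b,b)  →  {at(b,f), at(e,e), at(e,f), inpos(b,b), inpos(f,f), near(a), near(b)}
3. step(b)  →  {at(b,f), at(e,e), at(e,f), inpos(f,f), marked(b), near(a), near(b), on(b)}
optimal plan length = 3; 3 ≤ 5

Yes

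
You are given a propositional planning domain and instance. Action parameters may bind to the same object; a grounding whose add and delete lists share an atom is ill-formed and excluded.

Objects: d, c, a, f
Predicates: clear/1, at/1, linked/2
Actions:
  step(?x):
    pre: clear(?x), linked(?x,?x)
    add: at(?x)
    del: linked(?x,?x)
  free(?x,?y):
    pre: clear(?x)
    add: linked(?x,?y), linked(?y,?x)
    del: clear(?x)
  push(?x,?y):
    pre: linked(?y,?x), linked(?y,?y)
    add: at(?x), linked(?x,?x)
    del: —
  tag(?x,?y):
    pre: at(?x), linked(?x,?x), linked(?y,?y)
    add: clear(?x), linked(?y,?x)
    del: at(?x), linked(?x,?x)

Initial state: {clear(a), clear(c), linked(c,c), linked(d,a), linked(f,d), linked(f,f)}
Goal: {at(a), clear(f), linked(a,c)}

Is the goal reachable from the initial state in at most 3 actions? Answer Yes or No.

1. free(c,a)  →  {clear(a), linked(a,c), linked(c,a), linked(c,c), linked(d,a), linked(f,d), linked(f,f)}
2. push(a,c)  →  {at(a), clear(a), linked(a,a), linked(a,c), linked(c,a), linked(c,c), linked(d,a), linked(f,d), linked(f,f)}
3. push(f,f)  →  {at(a), at(f), clear(a), linked(a,a), linked(a,c), linked(c,a), linked(c,c), linked(d,a), linked(f,d), linked(f,f)}
4. tag(f,c)  →  {at(a), clear(a), clear(f), linked(a,a), linked(a,c), linked(c,a), linked(c,c), linked(c,f), linked(d,a), linked(f,d)}
optimal plan length = 4; 4 > 3

No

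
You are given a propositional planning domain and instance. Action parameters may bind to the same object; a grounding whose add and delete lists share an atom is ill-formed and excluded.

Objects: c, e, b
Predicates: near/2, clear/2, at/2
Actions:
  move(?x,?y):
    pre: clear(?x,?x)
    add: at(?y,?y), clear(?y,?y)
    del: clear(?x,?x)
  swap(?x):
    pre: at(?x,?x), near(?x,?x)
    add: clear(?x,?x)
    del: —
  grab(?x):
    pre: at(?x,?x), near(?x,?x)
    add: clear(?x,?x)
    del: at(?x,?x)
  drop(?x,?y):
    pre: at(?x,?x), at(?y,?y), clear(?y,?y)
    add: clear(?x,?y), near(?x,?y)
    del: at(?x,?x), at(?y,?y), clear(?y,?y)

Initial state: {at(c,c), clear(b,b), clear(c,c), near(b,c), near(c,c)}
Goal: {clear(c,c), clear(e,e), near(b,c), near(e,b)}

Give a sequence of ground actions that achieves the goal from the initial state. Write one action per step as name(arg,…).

1. move(b,e)  →  {at(c,c), at(e,e), clear(c,c), clear(e,e), near(b,c), near(c,c)}
2. move(c,b)  →  {at(b,b), at(c,c), at(e,e), clear(b,b), clear(e,e), near(b,c), near(c,c)}
3. swap(c)  →  {at(b,b), at(c,c), at(e,e), clear(b,b), clear(c,c), clear(e,e), near(b,c), near(c,c)}
4. drop(e,b)  →  {at(c,c), clear(c,c), clear(e,b), clear(e,e), near(b,c), near(c,c), near(e,b)}

move(b,e); move(c,b); swap(c); drop(e,b)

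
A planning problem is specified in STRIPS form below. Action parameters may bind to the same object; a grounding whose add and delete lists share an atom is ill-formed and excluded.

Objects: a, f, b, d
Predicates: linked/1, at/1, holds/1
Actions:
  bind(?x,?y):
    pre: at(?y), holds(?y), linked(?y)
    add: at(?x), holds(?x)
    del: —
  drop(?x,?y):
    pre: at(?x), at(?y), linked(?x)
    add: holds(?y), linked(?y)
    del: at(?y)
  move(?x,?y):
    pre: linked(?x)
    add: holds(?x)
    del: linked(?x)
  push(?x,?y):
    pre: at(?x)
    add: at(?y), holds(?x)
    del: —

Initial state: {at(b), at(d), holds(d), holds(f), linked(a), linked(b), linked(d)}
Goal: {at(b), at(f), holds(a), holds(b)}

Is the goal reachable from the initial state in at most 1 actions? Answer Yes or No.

1. bind(a,d)  →  {at(a), at(b), at(d), holds(a), holds(d), holds(f), linked(a), linked(b), linked(d)}
2. push(b,f)  →  {at(a), at(b), at(d), at(f), holds(a), holds(b), holds(d), holds(f), linked(a), linked(b), linked(d)}
optimal plan length = 2; 2 > 1

No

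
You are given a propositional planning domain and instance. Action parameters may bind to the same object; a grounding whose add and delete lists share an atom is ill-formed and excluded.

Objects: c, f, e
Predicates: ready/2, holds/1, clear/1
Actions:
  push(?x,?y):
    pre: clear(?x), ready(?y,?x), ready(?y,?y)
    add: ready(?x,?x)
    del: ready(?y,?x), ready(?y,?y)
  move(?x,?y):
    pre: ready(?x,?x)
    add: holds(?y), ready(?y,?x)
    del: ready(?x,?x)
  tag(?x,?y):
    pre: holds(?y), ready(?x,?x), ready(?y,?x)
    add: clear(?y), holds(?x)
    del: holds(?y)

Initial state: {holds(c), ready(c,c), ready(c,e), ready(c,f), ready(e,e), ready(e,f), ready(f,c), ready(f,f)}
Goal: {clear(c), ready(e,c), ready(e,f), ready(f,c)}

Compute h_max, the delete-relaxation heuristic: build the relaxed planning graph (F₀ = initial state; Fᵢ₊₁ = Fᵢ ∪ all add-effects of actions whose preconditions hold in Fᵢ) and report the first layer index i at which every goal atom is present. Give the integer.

F0 = init (8 atoms)
F1 = F0 ∪ {clear(c), holds(e), holds(f), ready(e,c), ready(f,e)}  (13 atoms)
goal ⊆ F1  ⇒  h_max = 1

1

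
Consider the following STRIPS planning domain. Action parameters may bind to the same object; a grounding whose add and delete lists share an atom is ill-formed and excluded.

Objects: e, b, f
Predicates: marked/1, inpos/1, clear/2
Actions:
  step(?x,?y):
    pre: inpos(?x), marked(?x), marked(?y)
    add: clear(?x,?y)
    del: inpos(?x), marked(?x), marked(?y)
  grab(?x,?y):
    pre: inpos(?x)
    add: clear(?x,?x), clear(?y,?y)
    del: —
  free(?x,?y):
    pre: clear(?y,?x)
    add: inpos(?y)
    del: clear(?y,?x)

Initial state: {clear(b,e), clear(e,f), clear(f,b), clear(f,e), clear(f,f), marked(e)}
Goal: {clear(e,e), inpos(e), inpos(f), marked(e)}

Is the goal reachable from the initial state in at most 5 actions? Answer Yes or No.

1. free(e,f)  →  {clear(b,e), clear(e,f), clear(f,b), clear(f,f), inpos(f), marked(e)}
2. grab(f,e)  →  {clear(b,e), clear(e,e), clear(e,f), clear(f,b), clear(f,f), inpos(f), marked(e)}
3. free(f,e)  →  {clear(b,e), clear(e,e), clear(f,b), clear(f,f), inpos(e), inpos(f), marked(e)}
optimal plan length = 3; 3 ≤ 5

Yes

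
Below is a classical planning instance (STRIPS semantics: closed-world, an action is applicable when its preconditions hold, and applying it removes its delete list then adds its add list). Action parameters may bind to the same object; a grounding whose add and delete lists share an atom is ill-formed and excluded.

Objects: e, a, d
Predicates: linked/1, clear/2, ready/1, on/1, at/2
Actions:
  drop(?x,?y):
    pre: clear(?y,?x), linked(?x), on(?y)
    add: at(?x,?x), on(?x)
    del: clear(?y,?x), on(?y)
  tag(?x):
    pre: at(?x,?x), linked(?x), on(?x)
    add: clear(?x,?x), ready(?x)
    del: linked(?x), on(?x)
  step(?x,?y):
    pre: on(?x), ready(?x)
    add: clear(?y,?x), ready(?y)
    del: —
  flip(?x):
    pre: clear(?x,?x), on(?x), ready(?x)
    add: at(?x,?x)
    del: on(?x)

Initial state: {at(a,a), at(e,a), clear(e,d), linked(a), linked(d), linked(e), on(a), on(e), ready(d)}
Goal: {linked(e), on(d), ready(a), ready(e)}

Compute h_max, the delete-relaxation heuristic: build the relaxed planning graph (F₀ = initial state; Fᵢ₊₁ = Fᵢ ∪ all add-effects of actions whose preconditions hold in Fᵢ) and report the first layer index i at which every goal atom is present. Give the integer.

F0 = init (9 atoms)
F1 = F0 ∪ {at(d,d), clear(a,a), on(d), ready(a)}  (13 atoms)
F2 = F1 ∪ {clear(a,d), clear(d,a), clear(d,d), clear(e,a), ready(e)}  (18 atoms)
goal ⊆ F2  ⇒  h_max = 2

2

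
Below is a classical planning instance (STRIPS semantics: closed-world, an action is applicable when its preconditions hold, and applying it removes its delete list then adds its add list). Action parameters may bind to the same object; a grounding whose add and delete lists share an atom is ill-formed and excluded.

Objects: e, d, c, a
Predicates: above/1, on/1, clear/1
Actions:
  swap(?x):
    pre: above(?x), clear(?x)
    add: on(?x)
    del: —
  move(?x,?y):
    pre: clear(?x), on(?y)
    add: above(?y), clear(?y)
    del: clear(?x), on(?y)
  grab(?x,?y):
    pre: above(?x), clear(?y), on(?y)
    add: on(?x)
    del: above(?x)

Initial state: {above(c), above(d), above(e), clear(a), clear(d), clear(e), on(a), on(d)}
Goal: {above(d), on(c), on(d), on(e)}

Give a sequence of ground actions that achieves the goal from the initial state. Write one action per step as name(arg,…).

swap(e); grab(c,e)

1. swap(e)  →  {above(c), above(d), above(e), clear(a), clear(d), clear(e), on(a), on(d), on(e)}
2. grab(c,e)  →  {above(d), above(e), clear(a), clear(d), clear(e), on(a), on(c), on(d), on(e)}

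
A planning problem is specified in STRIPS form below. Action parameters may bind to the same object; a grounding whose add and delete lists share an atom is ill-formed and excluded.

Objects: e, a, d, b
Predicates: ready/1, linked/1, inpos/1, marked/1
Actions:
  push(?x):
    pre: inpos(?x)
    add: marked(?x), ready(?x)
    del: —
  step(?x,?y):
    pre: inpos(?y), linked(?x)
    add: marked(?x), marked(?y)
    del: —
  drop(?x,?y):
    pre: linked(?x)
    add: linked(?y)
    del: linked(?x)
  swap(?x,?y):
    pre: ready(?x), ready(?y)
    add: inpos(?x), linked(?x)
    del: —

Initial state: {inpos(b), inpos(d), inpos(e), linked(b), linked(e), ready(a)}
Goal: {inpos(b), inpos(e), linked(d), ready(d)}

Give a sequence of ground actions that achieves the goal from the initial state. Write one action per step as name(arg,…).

1. push(d)  →  {inpos(b), inpos(d), inpos(e), linked(b), linked(e), marked(d), ready(a), ready(d)}
2. drop(e,d)  →  {inpos(b), inpos(d), inpos(e), linked(b), linked(d), marked(d), ready(a), ready(d)}

push(d); drop(e,d)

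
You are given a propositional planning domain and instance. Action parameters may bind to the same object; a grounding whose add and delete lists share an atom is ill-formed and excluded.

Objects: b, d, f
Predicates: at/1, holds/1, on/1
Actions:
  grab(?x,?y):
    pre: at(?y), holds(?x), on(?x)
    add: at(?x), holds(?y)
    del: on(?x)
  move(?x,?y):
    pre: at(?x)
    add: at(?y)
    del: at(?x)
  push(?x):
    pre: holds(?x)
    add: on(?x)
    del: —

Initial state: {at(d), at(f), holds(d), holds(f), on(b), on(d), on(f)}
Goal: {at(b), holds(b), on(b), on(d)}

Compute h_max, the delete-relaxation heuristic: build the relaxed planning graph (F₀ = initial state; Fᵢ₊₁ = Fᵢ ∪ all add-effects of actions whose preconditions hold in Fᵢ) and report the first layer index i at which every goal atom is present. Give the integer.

2

F0 = init (7 atoms)
F1 = F0 ∪ {at(b)}  (8 atoms)
F2 = F1 ∪ {holds(b)}  (9 atoms)
goal ⊆ F2  ⇒  h_max = 2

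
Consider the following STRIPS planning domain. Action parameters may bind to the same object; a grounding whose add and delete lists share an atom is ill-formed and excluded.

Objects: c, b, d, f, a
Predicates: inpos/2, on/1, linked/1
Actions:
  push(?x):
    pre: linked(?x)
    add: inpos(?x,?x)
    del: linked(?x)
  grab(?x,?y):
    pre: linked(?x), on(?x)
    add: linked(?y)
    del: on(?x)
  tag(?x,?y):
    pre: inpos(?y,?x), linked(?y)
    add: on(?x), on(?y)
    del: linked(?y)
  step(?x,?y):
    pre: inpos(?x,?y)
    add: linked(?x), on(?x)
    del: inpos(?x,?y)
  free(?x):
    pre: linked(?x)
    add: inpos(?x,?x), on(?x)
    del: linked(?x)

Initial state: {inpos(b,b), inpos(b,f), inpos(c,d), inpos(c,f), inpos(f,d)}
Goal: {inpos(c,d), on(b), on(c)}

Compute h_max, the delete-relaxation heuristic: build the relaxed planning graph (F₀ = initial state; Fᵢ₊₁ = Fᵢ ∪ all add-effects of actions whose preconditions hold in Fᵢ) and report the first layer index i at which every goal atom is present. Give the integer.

F0 = init (5 atoms)
F1 = F0 ∪ {linked(b), linked(c), linked(f), on(b), on(c), on(f)}  (11 atoms)
goal ⊆ F1  ⇒  h_max = 1

1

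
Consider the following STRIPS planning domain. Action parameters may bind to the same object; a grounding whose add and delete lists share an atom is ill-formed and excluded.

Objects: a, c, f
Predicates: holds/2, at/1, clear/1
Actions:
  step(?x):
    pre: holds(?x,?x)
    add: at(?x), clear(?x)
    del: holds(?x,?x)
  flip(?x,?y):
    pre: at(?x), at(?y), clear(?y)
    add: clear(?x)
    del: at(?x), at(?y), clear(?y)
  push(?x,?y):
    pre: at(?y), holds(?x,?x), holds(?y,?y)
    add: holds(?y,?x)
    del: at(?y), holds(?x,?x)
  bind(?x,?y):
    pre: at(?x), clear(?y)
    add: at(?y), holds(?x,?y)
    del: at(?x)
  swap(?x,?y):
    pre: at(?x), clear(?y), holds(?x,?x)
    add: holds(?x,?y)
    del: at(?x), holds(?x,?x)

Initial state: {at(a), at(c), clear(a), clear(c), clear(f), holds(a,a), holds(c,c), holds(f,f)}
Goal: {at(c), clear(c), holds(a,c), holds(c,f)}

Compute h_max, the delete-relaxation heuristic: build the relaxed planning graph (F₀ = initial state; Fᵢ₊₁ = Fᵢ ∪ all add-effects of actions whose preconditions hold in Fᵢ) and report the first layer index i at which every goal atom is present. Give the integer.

F0 = init (8 atoms)
F1 = F0 ∪ {at(f), holds(a,c), holds(a,f), holds(c,a), holds(c,f)}  (13 atoms)
goal ⊆ F1  ⇒  h_max = 1

1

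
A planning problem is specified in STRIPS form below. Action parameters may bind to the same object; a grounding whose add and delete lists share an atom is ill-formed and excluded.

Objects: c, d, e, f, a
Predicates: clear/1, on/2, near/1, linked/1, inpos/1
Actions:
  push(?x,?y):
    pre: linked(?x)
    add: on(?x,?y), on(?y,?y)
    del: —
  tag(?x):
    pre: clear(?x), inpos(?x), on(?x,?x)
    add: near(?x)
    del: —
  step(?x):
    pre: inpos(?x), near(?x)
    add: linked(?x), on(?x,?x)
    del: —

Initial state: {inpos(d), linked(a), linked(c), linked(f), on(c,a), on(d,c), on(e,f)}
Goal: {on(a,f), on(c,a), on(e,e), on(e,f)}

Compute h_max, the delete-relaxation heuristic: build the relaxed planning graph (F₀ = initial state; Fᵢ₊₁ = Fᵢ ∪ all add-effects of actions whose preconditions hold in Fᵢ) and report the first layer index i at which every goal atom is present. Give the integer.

F0 = init (7 atoms)
F1 = F0 ∪ {on(a,a), on(a,c), on(a,d), on(a,e), on(a,f), on(c,c), on(c,d), on(c,e), on(c,f), on(d,d), on(e,e), on(f,a), on(f,c), on(f,d), on(f,e), on(f,f)}  (23 atoms)
goal ⊆ F1  ⇒  h_max = 1

1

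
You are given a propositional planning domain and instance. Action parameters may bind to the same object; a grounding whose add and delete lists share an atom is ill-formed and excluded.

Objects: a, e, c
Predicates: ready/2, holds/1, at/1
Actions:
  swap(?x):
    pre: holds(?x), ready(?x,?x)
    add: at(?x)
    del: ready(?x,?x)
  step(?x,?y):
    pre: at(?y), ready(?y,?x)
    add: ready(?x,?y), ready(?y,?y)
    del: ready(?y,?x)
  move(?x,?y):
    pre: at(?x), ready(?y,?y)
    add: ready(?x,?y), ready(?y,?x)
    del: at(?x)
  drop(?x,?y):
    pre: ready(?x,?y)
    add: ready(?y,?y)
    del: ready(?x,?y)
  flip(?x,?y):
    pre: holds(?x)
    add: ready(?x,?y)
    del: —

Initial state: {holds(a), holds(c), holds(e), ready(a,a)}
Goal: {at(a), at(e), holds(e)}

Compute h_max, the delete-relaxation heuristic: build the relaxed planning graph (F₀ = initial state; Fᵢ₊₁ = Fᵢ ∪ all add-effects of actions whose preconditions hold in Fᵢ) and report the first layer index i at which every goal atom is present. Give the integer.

F0 = init (4 atoms)
F1 = F0 ∪ {at(a), ready(a,c), ready(a,e), ready(c,a), ready(c,c), ready(c,e), ready(e,a), ready(e,c), ready(e,e)}  (13 atoms)
F2 = F1 ∪ {at(c), at(e)}  (15 atoms)
goal ⊆ F2  ⇒  h_max = 2

2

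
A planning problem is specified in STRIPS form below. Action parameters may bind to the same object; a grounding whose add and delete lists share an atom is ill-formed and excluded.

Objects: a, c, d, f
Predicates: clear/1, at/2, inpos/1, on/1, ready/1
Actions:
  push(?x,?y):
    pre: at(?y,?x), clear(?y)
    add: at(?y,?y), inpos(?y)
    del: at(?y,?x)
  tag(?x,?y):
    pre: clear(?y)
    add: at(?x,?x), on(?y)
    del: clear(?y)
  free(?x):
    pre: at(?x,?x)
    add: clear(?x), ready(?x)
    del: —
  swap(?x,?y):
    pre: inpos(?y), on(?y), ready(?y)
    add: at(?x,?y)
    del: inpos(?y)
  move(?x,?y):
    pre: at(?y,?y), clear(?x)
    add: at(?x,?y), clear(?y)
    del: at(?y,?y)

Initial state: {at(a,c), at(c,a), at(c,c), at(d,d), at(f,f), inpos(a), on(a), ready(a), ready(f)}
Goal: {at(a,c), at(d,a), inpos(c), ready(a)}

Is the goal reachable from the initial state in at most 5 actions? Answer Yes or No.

Yes

1. free(c)  →  {at(a,c), at(c,a), at(c,c), at(d,d), at(f,f), clear(c), inpos(a), on(a), ready(a), ready(c), ready(f)}
2. push(a,c)  →  {at(a,c), at(c,c), at(d,d), at(f,f), clear(c), inpos(a), inpos(c), on(a), ready(a), ready(c), ready(f)}
3. swap(d,a)  →  {at(a,c), at(c,c), at(d,a), at(d,d), at(f,f), clear(c), inpos(c), on(a), ready(a), ready(c), ready(f)}
optimal plan length = 3; 3 ≤ 5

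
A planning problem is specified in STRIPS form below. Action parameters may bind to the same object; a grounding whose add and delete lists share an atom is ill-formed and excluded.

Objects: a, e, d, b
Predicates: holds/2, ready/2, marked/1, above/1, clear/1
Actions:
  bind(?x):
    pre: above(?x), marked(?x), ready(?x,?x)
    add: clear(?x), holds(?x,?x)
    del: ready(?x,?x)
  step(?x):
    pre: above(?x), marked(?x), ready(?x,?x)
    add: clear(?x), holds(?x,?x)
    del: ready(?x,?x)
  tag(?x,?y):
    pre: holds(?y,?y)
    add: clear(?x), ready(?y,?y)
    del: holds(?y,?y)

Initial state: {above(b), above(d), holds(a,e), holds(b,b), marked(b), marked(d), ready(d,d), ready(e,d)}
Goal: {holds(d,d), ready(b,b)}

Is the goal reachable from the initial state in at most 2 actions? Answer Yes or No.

Yes

1. bind(d)  →  {above(b), above(d), clear(d), holds(a,e), holds(b,b), holds(d,d), marked(b), marked(d), ready(e,d)}
2. tag(a,b)  →  {above(b), above(d), clear(a), clear(d), holds(a,e), holds(d,d), marked(b), marked(d), ready(b,b), ready(e,d)}
optimal plan length = 2; 2 ≤ 2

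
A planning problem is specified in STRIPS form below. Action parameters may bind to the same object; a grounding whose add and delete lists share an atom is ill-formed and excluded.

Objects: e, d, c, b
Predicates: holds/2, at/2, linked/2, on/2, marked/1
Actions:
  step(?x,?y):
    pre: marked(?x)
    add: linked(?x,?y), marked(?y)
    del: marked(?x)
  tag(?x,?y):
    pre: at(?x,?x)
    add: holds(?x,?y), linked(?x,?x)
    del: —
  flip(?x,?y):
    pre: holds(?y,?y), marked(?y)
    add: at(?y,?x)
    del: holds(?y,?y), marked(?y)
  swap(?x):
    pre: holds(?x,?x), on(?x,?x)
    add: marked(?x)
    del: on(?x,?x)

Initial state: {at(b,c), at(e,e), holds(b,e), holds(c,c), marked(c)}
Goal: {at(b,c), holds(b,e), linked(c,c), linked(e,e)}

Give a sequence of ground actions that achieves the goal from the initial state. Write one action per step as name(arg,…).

1. tag(e,e)  →  {at(b,c), at(e,e), holds(b,e), holds(c,c), holds(e,e), linked(e,e), marked(c)}
2. flip(c,c)  →  {at(b,c), at(c,c), at(e,e), holds(b,e), holds(e,e), linked(e,e)}
3. tag(c,e)  →  {at(b,c), at(c,c), at(e,e), holds(b,e), holds(c,e), holds(e,e), linked(c,c), linked(e,e)}

tag(e,e); flip(c,c); tag(c,e)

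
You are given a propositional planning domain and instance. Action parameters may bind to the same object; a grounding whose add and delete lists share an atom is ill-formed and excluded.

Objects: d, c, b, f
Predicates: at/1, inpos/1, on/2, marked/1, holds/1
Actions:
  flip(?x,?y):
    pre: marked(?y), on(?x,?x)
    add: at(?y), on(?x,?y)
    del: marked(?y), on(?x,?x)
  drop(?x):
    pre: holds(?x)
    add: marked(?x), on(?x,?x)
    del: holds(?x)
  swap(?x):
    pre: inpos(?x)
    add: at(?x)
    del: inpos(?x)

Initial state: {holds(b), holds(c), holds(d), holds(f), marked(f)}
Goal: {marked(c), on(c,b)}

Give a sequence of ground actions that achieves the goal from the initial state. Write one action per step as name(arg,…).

1. drop(c)  →  {holds(b), holds(d), holds(f), marked(c), marked(f), on(c,c)}
2. drop(b)  →  {holds(d), holds(f), marked(b), marked(c), marked(f), on(b,b), on(c,c)}
3. flip(c,b)  →  {at(b), holds(d), holds(f), marked(c), marked(f), on(b,b), on(c,b)}

drop(c); drop(b); flip(c,b)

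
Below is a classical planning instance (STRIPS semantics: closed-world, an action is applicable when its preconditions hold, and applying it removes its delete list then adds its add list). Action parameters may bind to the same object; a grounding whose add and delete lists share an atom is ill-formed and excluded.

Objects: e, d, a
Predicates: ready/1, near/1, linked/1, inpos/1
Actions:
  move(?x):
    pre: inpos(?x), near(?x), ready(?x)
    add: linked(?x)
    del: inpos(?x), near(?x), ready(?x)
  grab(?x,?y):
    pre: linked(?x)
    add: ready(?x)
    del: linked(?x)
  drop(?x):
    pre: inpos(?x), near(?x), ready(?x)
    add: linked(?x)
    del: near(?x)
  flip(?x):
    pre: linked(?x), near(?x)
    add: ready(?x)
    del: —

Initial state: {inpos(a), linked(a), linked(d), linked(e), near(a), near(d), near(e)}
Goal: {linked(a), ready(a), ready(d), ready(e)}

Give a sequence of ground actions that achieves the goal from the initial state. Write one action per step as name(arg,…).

grab(e,e); grab(d,e); flip(a)

1. grab(e,e)  →  {inpos(a), linked(a), linked(d), near(a), near(d), near(e), ready(e)}
2. grab(d,e)  →  {inpos(a), linked(a), near(a), near(d), near(e), ready(d), ready(e)}
3. flip(a)  →  {inpos(a), linked(a), near(a), near(d), near(e), ready(a), ready(d), ready(e)}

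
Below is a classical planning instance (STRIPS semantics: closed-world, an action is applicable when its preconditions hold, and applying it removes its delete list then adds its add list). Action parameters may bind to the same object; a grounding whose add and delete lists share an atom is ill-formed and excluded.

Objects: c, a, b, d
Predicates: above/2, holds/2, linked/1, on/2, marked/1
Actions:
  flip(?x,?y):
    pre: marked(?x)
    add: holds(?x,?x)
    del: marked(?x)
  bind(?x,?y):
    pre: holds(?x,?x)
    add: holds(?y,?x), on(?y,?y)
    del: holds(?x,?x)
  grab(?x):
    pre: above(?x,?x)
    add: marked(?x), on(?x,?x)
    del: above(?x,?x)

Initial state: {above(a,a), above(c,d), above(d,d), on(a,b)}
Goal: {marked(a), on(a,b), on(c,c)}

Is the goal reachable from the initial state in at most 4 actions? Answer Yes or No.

1. grab(a)  →  {above(c,d), above(d,d), marked(a), on(a,a), on(a,b)}
2. grab(d)  →  {above(c,d), marked(a), marked(d), on(a,a), on(a,b), on(d,d)}
3. flip(d,c)  →  {above(c,d), holds(d,d), marked(a), on(a,a), on(a,b), on(d,d)}
4. bind(d,c)  →  {above(c,d), holds(c,d), marked(a), on(a,a), on(a,b), on(c,c), on(d,d)}
optimal plan length = 4; 4 ≤ 4

Yes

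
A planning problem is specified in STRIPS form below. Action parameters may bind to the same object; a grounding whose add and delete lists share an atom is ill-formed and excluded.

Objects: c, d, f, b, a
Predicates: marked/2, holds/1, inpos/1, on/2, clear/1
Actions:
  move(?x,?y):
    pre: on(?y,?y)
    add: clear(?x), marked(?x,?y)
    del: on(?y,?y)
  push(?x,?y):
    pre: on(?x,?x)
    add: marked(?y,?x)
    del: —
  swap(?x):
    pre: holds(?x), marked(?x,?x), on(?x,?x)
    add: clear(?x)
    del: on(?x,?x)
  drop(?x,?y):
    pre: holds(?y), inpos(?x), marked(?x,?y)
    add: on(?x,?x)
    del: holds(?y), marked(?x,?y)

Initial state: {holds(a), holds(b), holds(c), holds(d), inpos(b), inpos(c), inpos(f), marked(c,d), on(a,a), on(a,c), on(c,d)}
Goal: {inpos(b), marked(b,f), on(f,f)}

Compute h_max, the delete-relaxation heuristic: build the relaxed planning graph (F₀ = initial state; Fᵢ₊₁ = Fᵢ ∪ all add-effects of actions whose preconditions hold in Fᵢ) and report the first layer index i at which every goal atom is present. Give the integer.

F0 = init (11 atoms)
F1 = F0 ∪ {clear(a), clear(b), clear(c), clear(d), clear(f), marked(a,a), marked(b,a), marked(c,a), marked(d,a), marked(f,a), on(c,c)}  (22 atoms)
F2 = F1 ∪ {marked(a,c), marked(b,c), marked(c,c), marked(d,c), marked(f,c), on(b,b), on(f,f)}  (29 atoms)
F3 = F2 ∪ {marked(a,b), marked(a,f), marked(b,b), marked(b,f), marked(c,b), marked(c,f), marked(d,b), marked(d,f), marked(f,b), marked(f,f)}  (39 atoms)
goal ⊆ F3  ⇒  h_max = 3

3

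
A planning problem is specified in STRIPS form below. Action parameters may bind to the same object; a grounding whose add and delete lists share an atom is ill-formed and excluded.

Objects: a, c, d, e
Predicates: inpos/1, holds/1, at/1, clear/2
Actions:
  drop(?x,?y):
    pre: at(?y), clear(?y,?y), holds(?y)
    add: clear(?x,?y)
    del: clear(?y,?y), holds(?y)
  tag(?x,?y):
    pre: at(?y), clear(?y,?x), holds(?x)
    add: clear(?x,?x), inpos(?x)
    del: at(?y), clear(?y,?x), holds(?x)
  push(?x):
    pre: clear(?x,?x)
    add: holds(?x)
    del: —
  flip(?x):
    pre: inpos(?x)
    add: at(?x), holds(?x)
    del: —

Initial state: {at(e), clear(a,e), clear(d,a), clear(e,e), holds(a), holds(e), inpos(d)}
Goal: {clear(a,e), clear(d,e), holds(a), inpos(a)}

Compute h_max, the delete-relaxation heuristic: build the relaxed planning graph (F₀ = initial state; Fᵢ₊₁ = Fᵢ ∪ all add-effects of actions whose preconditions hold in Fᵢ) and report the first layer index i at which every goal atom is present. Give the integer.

F0 = init (7 atoms)
F1 = F0 ∪ {at(d), clear(c,e), clear(d,e), holds(d)}  (11 atoms)
F2 = F1 ∪ {clear(a,a), inpos(a), inpos(e)}  (14 atoms)
goal ⊆ F2  ⇒  h_max = 2

2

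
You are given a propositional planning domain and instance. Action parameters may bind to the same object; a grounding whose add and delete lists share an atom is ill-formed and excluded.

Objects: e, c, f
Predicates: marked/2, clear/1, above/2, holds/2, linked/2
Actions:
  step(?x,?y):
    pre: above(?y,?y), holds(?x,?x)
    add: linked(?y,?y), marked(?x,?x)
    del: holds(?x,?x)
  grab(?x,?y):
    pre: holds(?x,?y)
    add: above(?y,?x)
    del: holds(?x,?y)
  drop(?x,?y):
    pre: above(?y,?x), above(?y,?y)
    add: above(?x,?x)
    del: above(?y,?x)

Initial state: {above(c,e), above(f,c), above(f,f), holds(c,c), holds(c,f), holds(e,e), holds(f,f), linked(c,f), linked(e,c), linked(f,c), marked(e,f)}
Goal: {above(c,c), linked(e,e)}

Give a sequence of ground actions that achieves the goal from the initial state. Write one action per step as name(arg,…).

grab(e,e); step(c,e); drop(c,f)

1. grab(e,e)  →  {above(c,e), above(e,e), above(f,c), above(f,f), holds(c,c), holds(c,f), holds(f,f), linked(c,f), linked(e,c), linked(f,c), marked(e,f)}
2. step(c,e)  →  {above(c,e), above(e,e), above(f,c), above(f,f), holds(c,f), holds(f,f), linked(c,f), linked(e,c), linked(e,e), linked(f,c), marked(c,c), marked(e,f)}
3. drop(c,f)  →  {above(c,c), above(c,e), above(e,e), above(f,f), holds(c,f), holds(f,f), linked(c,f), linked(e,c), linked(e,e), linked(f,c), marked(c,c), marked(e,f)}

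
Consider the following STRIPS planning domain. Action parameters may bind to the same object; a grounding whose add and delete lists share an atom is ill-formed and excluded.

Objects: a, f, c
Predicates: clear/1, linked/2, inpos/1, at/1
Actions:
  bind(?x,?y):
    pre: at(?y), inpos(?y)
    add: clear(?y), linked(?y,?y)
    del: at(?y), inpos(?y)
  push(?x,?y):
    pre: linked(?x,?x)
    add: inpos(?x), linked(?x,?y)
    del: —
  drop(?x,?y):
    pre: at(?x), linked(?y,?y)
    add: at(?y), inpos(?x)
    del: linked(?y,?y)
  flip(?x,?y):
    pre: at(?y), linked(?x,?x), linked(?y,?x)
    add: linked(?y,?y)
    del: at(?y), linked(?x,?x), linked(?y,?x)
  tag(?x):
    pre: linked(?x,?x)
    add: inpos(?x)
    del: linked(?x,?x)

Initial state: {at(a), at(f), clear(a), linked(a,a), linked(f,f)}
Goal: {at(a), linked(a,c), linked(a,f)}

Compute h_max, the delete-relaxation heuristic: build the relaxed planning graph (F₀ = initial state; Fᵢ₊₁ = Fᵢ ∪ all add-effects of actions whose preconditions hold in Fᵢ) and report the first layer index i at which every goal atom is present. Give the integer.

1

F0 = init (5 atoms)
F1 = F0 ∪ {inpos(a), inpos(f), linked(a,c), linked(a,f), linked(f,a), linked(f,c)}  (11 atoms)
goal ⊆ F1  ⇒  h_max = 1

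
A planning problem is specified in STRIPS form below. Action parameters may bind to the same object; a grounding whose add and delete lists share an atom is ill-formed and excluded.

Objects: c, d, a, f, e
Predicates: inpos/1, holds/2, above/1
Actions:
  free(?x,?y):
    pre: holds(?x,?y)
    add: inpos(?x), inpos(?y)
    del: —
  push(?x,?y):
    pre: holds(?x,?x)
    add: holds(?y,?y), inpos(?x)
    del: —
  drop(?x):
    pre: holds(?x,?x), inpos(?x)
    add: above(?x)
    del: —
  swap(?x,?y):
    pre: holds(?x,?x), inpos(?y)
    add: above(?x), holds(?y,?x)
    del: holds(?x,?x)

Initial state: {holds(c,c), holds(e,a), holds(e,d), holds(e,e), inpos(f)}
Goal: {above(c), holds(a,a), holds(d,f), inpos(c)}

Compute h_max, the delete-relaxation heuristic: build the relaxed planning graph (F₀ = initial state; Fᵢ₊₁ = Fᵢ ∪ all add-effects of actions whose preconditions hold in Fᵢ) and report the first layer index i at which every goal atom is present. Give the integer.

2

F0 = init (5 atoms)
F1 = F0 ∪ {above(c), above(e), holds(a,a), holds(d,d), holds(f,c), holds(f,e), holds(f,f), inpos(a), inpos(c), inpos(d), inpos(e)}  (16 atoms)
F2 = F1 ∪ {above(a), above(d), above(f), holds(a,c), holds(a,d), holds(a,e), holds(a,f), holds(c,a), holds(c,d), holds(c,e), holds(c,f), holds(d,a), holds(d,c), holds(d,e), holds(d,f), holds(e,c), holds(e,f), holds(f,a), holds(f,d)}  (35 atoms)
goal ⊆ F2  ⇒  h_max = 2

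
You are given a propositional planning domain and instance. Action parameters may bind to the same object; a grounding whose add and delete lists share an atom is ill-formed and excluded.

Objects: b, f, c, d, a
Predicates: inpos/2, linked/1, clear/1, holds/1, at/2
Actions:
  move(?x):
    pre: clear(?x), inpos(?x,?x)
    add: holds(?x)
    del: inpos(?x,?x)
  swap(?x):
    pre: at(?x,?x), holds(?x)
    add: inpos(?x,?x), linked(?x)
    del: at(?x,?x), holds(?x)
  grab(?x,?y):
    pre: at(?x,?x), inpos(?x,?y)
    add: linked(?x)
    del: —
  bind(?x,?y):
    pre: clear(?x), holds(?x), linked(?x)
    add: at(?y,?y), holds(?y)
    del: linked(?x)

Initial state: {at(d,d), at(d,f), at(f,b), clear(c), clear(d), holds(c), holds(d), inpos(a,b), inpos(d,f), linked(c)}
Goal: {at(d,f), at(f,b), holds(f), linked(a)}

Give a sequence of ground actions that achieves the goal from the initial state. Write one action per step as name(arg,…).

1. grab(d,f)  →  {at(d,d), at(d,f), at(f,b), clear(c), clear(d), holds(c), holds(d), inpos(a,b), inpos(d,f), linked(c), linked(d)}
2. bind(c,f)  →  {at(d,d), at(d,f), at(f,b), at(f,f), clear(c), clear(d), holds(c), holds(d), holds(f), inpos(a,b), inpos(d,f), linked(d)}
3. bind(d,a)  →  {at(a,a), at(d,d), at(d,f), at(f,b), at(f,f), clear(c), clear(d), holds(a), holds(c), holds(d), holds(f), inpos(a,b), inpos(d,f)}
4. swap(a)  →  {at(d,d), at(d,f), at(f,b), at(f,f), clear(c), clear(d), holds(c), holds(d), holds(f), inpos(a,a), inpos(a,b), inpos(d,f), linked(a)}

grab(d,f); bind(c,f); bind(d,a); swap(a)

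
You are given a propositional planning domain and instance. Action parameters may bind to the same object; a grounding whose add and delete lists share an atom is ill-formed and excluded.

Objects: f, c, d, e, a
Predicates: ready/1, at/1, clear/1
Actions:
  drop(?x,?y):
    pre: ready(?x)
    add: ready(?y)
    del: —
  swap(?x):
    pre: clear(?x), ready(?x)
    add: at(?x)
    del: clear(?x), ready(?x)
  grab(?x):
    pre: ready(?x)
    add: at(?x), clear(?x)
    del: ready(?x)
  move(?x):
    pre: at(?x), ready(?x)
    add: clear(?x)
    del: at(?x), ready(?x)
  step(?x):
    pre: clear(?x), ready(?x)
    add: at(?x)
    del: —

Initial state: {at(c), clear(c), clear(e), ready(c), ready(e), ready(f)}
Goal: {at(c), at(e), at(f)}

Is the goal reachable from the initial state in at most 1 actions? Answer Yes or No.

No

1. swap(e)  →  {at(c), at(e), clear(c), ready(c), ready(f)}
2. grab(f)  →  {at(c), at(e), at(f), clear(c), clear(f), ready(c)}
optimal plan length = 2; 2 > 1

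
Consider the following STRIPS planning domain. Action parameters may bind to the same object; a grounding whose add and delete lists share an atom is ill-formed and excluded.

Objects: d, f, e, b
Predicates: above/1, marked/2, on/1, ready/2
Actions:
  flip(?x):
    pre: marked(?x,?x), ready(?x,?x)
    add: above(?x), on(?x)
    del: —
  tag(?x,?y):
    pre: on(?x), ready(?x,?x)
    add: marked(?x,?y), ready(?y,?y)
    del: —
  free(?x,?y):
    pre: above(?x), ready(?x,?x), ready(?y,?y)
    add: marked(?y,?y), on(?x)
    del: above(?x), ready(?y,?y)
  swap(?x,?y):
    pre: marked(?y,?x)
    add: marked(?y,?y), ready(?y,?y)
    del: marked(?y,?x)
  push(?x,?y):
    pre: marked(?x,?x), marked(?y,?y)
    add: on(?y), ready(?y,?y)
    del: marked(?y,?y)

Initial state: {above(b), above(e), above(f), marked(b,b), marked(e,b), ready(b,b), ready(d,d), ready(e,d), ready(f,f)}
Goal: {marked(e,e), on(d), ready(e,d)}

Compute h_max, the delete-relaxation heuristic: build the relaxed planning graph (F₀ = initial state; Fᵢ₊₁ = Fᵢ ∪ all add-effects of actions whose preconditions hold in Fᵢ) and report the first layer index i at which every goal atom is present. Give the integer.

F0 = init (9 atoms)
F1 = F0 ∪ {marked(d,d), marked(e,e), marked(f,f), on(b), on(f), ready(e,e)}  (15 atoms)
F2 = F1 ∪ {above(d), marked(b,d), marked(b,e), marked(b,f), marked(f,b), marked(f,d), marked(f,e), on(d), on(e)}  (24 atoms)
goal ⊆ F2  ⇒  h_max = 2

2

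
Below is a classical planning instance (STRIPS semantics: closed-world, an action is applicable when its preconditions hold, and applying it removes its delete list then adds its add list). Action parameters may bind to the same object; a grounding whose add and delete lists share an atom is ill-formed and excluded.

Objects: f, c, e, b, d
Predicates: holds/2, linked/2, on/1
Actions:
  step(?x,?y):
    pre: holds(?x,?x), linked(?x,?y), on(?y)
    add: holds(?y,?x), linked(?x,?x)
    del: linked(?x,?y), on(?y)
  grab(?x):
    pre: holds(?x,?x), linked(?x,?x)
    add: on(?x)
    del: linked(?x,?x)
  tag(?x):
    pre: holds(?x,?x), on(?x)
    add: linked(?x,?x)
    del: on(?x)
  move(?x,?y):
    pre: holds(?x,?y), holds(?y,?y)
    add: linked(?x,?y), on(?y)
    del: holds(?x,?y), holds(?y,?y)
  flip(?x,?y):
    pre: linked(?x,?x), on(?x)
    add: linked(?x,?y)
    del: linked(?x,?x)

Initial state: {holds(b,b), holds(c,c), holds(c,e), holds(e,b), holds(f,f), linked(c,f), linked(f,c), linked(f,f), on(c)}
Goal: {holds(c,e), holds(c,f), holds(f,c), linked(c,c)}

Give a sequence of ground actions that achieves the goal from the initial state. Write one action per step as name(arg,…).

step(f,c); grab(f); step(c,f)

1. step(f,c)  →  {holds(b,b), holds(c,c), holds(c,e), holds(c,f), holds(e,b), holds(f,f), linked(c,f), linked(f,f)}
2. grab(f)  →  {holds(b,b), holds(c,c), holds(c,e), holds(c,f), holds(e,b), holds(f,f), linked(c,f), on(f)}
3. step(c,f)  →  {holds(b,b), holds(c,c), holds(c,e), holds(c,f), holds(e,b), holds(f,c), holds(f,f), linked(c,c)}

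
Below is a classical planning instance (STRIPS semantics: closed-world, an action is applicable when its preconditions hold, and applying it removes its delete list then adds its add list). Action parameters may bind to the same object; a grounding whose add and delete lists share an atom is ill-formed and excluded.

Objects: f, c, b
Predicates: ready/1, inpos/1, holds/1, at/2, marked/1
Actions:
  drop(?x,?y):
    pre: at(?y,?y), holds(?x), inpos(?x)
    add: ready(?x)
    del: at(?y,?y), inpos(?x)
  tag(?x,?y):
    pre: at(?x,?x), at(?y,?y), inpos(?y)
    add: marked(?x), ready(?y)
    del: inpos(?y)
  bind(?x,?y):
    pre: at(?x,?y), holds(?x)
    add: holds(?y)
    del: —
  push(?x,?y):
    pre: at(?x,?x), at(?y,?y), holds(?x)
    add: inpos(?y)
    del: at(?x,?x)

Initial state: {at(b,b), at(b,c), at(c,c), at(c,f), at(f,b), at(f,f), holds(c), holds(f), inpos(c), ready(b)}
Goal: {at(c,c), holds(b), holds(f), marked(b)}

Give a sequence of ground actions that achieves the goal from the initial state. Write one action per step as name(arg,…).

tag(b,c); bind(f,b)

1. tag(b,c)  →  {at(b,b), at(b,c), at(c,c), at(c,f), at(f,b), at(f,f), holds(c), holds(f), marked(b), ready(b), ready(c)}
2. bind(f,b)  →  {at(b,b), at(b,c), at(c,c), at(c,f), at(f,b), at(f,f), holds(b), holds(c), holds(f), marked(b), ready(b), ready(c)}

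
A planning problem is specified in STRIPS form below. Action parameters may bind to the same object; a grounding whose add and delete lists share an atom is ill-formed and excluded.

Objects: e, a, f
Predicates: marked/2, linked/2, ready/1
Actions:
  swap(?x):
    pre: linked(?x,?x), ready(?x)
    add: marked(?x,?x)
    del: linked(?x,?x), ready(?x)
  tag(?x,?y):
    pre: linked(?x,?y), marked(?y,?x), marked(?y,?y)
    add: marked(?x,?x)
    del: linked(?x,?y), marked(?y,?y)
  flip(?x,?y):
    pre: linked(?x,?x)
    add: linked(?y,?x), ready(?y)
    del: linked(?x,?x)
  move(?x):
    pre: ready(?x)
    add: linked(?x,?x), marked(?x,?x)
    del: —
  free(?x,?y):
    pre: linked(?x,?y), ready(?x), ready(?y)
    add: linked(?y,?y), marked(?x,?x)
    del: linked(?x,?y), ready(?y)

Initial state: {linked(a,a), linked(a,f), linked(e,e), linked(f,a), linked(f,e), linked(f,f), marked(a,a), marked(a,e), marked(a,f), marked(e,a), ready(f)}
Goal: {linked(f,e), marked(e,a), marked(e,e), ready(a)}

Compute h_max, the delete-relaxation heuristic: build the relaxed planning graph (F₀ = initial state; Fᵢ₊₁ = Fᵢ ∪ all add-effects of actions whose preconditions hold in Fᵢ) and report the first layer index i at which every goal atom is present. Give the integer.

2

F0 = init (11 atoms)
F1 = F0 ∪ {linked(a,e), linked(e,a), linked(e,f), marked(f,f), ready(a), ready(e)}  (17 atoms)
F2 = F1 ∪ {marked(e,e)}  (18 atoms)
goal ⊆ F2  ⇒  h_max = 2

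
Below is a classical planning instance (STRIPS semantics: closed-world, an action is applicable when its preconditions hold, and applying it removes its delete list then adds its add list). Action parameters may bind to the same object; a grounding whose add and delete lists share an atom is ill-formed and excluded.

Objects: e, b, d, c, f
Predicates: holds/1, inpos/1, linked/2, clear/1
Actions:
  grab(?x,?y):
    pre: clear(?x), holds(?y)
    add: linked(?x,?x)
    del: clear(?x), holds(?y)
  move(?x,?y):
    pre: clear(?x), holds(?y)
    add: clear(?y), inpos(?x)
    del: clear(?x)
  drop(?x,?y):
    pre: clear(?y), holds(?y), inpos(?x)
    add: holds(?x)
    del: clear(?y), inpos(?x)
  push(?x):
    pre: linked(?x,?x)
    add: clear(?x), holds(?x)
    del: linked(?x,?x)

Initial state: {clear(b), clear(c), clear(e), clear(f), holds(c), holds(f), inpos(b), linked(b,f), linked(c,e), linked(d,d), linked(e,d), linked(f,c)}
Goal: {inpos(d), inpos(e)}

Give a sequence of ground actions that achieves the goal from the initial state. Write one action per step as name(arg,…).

1. move(e,c)  →  {clear(b), clear(c), clear(f), holds(c), holds(f), inpos(b), inpos(e), linked(b,f), linked(c,e), linked(d,d), linked(e,d), linked(f,c)}
2. push(d)  →  {clear(b), clear(c), clear(d), clear(f), holds(c), holds(d), holds(f), inpos(b), inpos(e), linked(b,f), linked(c,e), linked(e,d), linked(f,c)}
3. move(d,c)  →  {clear(b), clear(c), clear(f), holds(c), holds(d), holds(f), inpos(b), inpos(d), inpos(e), linked(b,f), linked(c,e), linked(e,d), linked(f,c)}

move(e,c); push(d); move(d,c)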